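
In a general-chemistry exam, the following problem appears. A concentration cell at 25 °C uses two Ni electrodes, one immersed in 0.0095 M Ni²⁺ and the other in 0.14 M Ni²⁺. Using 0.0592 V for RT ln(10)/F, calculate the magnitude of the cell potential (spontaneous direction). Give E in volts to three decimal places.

+0.035 V

For a concentration cell E°cell = 0. The 0.14 M side is the cathode (reduction is favoured where [Ni²⁺] is higher).
With n = 2, E = −(0.0592/2) log([Ni²⁺]ₐₙ/[Ni²⁺]꜀ₐₜ) = −(0.0592/2) log(0.0095/0.14) = −(0.0592/2)(-1.168) = +0.035 V.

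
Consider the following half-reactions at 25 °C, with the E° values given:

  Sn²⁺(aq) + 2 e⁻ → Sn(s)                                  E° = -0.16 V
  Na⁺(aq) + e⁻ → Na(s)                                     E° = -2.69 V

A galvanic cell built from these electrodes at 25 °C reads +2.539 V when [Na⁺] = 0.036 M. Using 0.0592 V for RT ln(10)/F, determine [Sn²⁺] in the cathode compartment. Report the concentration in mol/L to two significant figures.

Sn²⁺/Sn is the cathode, Na⁺/Na the anode: E°cell = +2.53 V, n = 2.
Overall reaction: Sn²⁺(aq) + 2 Na(s) → Sn(s) + 2 Na⁺(aq); Q = [Na⁺]^2/[Sn²⁺]^1.
From E = E° − (0.0592/n) log Q: log Q = (E° − E)·n/0.0592 = (+2.53 − (+2.539))·2/0.0592 = -0.3041.
So 1·log[Sn²⁺] = 2·log(0.036) − log Q = -2.8874 − (-0.3041) = -2.5833; [Sn²⁺] = 10^(-2.5833) ≈ 0.0026 M.

0.0026 M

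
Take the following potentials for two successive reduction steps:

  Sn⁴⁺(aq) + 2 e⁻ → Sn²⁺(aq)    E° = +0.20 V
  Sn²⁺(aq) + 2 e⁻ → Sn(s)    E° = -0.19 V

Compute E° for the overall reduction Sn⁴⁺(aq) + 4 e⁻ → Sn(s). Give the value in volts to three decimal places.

Standard free energies of sequential steps add: ΔG°₃ = ΔG°₁ + ΔG°₂, so n₃E°₃ = n₁E°₁ + n₂E°₂.
E°₃ = (2×+0.20 + 2×-0.19) / 4 = (+0.020) / 4 = +0.005 V.

+0.005 V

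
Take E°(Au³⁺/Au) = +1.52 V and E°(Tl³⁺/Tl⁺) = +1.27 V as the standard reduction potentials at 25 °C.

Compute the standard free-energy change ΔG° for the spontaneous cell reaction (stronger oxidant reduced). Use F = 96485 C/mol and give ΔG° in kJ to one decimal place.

-144.7 kJ

Au³⁺/Au (E° = +1.52 V) is the cathode; Tl³⁺/Tl⁺ (E° = +1.27 V) is the anode, so E°cell = +0.25 V.
Balancing electrons gives n = 6 (lcm of 3 and 2).
ΔG° = −nFE° = −(6)(96485)(+0.25) = -144,728 J = -144.7 kJ.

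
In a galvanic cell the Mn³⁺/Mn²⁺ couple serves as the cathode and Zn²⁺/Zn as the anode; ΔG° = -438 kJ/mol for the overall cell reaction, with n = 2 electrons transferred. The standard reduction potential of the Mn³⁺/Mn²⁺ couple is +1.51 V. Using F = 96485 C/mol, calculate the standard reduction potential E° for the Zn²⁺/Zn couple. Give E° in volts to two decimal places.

E°cell = −ΔG°/(nF) = −(-438×10³)/((2)(96485)) = +2.270 V.
Since Mn³⁺/Mn²⁺ is the cathode and Zn²⁺/Zn the anode, E°cell = E°(Mn³⁺/Mn²⁺) − E°(Zn²⁺/Zn).
So E°(Zn²⁺/Zn) = E°(Mn³⁺/Mn²⁺) − E°cell = (+1.51) − (+2.270) = -0.76 V.

-0.76 V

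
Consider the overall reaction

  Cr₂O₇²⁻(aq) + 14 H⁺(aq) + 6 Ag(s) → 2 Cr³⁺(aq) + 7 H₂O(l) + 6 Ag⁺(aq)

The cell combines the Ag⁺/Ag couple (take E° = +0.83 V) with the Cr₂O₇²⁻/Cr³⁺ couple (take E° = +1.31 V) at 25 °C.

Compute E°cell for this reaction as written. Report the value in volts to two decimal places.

+0.48 V

The Cr₂O₇²⁻/Cr³⁺ couple has the higher reduction potential, so it is the cathode; Ag⁺/Ag is oxidised at the anode.
E°cell = E°(cathode) − E°(anode) = (+1.31) − (+0.83) = +0.48 V.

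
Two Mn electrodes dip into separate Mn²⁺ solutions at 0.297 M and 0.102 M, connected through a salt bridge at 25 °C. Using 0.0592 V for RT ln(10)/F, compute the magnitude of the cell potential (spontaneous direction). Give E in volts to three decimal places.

+0.014 V

For a concentration cell E°cell = 0. The 0.297 M side is the cathode (reduction is favoured where [Mn²⁺] is higher).
With n = 2, E = −(0.0592/2) log([Mn²⁺]ₐₙ/[Mn²⁺]꜀ₐₜ) = −(0.0592/2) log(0.102/0.297) = −(0.0592/2)(-0.464) = +0.014 V.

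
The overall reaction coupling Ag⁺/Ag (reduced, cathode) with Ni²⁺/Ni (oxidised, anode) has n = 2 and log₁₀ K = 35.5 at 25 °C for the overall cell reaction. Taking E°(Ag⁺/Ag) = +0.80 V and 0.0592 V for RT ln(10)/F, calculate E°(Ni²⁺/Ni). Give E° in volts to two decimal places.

E°cell = (0.0592/n)·log K = (0.0592/2)(35.5) = +1.051 V.
Since Ag⁺/Ag is the cathode and Ni²⁺/Ni the anode, E°cell = E°(Ag⁺/Ag) − E°(Ni²⁺/Ni).
So E°(Ni²⁺/Ni) = E°(Ag⁺/Ag) − E°cell = (+0.80) − (+1.051) = -0.25 V.

-0.25 V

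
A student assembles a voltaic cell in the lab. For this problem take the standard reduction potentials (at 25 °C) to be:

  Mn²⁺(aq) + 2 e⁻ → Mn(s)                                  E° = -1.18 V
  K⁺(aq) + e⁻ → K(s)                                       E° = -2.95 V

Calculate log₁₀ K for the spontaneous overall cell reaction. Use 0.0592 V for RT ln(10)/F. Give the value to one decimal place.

59.8

Cathode: Mn²⁺/Mn; anode: K⁺/K. E°cell = +1.77 V, n = 2.
log K = nE°cell / 0.0592 = (2)(+1.77) / 0.0592 = 59.8.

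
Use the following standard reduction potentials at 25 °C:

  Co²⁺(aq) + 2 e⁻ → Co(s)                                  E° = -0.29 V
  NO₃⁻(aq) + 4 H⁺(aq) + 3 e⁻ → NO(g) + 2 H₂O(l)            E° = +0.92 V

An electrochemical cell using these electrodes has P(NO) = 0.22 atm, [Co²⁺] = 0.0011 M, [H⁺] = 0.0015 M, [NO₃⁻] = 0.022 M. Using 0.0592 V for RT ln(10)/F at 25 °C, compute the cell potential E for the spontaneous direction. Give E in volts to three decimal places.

NO₃⁻/NO is the cathode (higher E°), Co²⁺/Co the anode: E°cell = +0.92 − (-0.29) = +1.21 V, n = 6.
Overall: 2 NO₃⁻(aq) + 8 H⁺(aq) + 3 Co(s) → 2 NO(g) + 4 H₂O(l) + 3 Co²⁺(aq)
Q = P(NO)^2·[Co²⁺]^3 / ([NO₃⁻]^2·[H⁺]^8); log Q = 15.715.
E = E° − (0.0592/n) log Q = +1.21 − (0.0592/6)(15.715) = +1.055 V.

+1.055 V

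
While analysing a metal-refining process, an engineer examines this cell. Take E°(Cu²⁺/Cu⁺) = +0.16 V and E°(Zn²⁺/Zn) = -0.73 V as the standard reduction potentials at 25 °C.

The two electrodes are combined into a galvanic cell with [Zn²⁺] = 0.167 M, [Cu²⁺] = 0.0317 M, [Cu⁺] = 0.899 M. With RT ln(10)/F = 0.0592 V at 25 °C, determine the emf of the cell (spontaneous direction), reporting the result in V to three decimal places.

Cu²⁺/Cu⁺ is the cathode (higher E°), Zn²⁺/Zn the anode: E°cell = +0.16 − (-0.73) = +0.89 V, n = 2.
Overall: 2 Cu²⁺(aq) + Zn(s) → 2 Cu⁺(aq) + Zn²⁺(aq)
Q = [Cu⁺]^2·[Zn²⁺] / ([Cu²⁺]^2); log Q = 2.128.
E = E° − (0.0592/n) log Q = +0.89 − (0.0592/2)(2.128) = +0.827 V.

+0.827 V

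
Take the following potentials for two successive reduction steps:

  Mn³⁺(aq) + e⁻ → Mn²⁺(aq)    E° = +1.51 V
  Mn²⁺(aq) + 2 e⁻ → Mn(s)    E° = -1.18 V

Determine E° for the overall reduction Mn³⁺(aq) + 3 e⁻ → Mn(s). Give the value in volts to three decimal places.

Since ΔG° = −nFE° is additive over sequential reductions, n₃E°₃ = n₁E°₁ + n₂E°₂.
E°₃ = (1×+1.51 + 2×-1.18) / 3 = (-0.850) / 3 = -0.283 V.

-0.283 V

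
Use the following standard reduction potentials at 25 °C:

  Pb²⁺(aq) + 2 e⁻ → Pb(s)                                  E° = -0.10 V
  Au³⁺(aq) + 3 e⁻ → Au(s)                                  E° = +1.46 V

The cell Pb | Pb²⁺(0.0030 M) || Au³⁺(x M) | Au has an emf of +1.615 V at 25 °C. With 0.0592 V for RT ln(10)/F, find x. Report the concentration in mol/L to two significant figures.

Au³⁺/Au is the cathode, Pb²⁺/Pb the anode: E°cell = +1.56 V, n = 6.
Overall reaction: 2 Au³⁺(aq) + 3 Pb(s) → 2 Au(s) + 3 Pb²⁺(aq); Q = [Pb²⁺]^3/[Au³⁺]^2.
From E = E° − (0.0592/n) log Q: log Q = (E° − E)·n/0.0592 = (+1.56 − (+1.615))·6/0.0592 = -5.5743.
So 2·log[Au³⁺] = 3·log(0.003) − log Q = -7.5686 − (-5.5743) = -1.9943; log[Au³⁺] = -1.9943 / 2 = -0.9971; [Au³⁺] = 10^(-0.9971) ≈ 0.10 M.

0.10 M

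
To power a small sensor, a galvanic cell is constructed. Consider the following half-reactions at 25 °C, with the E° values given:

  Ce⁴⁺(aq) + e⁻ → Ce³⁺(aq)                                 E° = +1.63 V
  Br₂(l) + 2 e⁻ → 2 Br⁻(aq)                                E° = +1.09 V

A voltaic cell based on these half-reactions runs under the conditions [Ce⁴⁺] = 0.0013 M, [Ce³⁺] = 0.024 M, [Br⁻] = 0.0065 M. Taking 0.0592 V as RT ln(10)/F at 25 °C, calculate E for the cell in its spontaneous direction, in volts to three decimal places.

+0.336 V

Ce⁴⁺/Ce³⁺ is the cathode (higher E°), Br₂/Br⁻ the anode: E°cell = +1.63 − (+1.09) = +0.54 V, n = 2.
Overall: 2 Ce⁴⁺(aq) + 2 Br⁻(aq) → 2 Ce³⁺(aq) + Br₂(l)
Q = [Ce³⁺]^2 / ([Ce⁴⁺]^2·[Br⁻]^2); log Q = 6.907.
E = E° − (0.0592/n) log Q = +0.54 − (0.0592/2)(6.907) = +0.336 V.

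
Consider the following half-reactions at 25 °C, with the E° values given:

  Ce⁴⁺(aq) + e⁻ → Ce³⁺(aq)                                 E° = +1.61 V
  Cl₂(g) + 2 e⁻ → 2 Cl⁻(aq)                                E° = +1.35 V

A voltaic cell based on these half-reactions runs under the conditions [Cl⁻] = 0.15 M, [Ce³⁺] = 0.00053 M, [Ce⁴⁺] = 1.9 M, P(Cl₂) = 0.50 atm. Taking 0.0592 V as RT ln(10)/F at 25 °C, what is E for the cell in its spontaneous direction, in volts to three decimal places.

+0.431 V

Ce⁴⁺/Ce³⁺ is the cathode (higher E°), Cl₂/Cl⁻ the anode: E°cell = +1.61 − (+1.35) = +0.26 V, n = 2.
Overall: 2 Ce⁴⁺(aq) + 2 Cl⁻(aq) → 2 Ce³⁺(aq) + Cl₂(g)
Q = [Ce³⁺]^2·P(Cl₂) / ([Ce⁴⁺]^2·[Cl⁻]^2); log Q = -5.762.
E = E° − (0.0592/n) log Q = +0.26 − (0.0592/2)(-5.762) = +0.431 V.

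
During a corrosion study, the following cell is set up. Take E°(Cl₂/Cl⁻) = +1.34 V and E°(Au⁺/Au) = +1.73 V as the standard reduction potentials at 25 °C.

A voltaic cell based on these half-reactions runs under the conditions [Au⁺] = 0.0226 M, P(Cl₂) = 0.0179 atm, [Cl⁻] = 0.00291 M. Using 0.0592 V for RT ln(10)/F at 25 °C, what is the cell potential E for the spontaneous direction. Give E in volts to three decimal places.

Au⁺/Au is the cathode (higher E°), Cl₂/Cl⁻ the anode: E°cell = +1.73 − (+1.34) = +0.39 V, n = 2.
Overall: 2 Au⁺(aq) + 2 Cl⁻(aq) → 2 Au(s) + Cl₂(g)
Q = P(Cl₂) / ([Au⁺]^2·[Cl⁻]^2); log Q = 6.617.
E = E° − (0.0592/n) log Q = +0.39 − (0.0592/2)(6.617) = +0.194 V.

+0.194 V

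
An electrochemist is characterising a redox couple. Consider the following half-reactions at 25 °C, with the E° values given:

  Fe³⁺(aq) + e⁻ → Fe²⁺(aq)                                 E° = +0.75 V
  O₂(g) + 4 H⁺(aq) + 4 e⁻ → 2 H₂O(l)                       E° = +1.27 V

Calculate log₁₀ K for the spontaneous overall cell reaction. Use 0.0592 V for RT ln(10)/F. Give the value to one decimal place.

35.1

Cathode: O₂/H₂O; anode: Fe³⁺/Fe²⁺. E°cell = +0.52 V, n = 4.
log K = nE°cell / 0.0592 = (4)(+0.52) / 0.0592 = 35.1.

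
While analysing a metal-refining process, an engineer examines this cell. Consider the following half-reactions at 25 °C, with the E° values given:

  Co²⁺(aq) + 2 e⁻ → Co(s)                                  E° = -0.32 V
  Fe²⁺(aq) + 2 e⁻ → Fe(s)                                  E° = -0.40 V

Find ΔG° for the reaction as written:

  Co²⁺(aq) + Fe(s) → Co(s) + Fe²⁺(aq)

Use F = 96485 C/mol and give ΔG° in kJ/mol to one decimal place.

As written, Co²⁺/Co is reduced (cathode) and Fe²⁺/Fe is oxidised (anode), so E°cell = (-0.32) − (-0.40) = +0.08 V.
Balancing electrons gives n = 2.
ΔG° = −nFE° = −(2)(96485)(+0.08) = -15,438 J = -15.4 kJ/mol.

-15.4 kJ/mol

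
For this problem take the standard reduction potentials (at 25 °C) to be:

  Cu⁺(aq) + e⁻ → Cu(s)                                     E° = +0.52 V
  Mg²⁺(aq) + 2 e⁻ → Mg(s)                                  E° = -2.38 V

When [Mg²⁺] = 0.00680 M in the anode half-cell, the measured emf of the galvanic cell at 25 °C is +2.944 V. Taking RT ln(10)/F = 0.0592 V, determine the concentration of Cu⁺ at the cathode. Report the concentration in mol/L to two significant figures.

Cu⁺/Cu is the cathode, Mg²⁺/Mg the anode: E°cell = +2.90 V, n = 2.
Overall reaction: 2 Cu⁺(aq) + Mg(s) → 2 Cu(s) + Mg²⁺(aq); Q = [Mg²⁺]^1/[Cu⁺]^2.
From E = E° − (0.0592/n) log Q: log Q = (E° − E)·n/0.0592 = (+2.90 − (+2.944))·2/0.0592 = -1.4865.
So 2·log[Cu⁺] = 1·log(0.0068) − log Q = -2.1675 − (-1.4865) = -0.6810; log[Cu⁺] = -0.6810 / 2 = -0.3405; [Cu⁺] = 10^(-0.3405) ≈ 0.46 M.

0.46 M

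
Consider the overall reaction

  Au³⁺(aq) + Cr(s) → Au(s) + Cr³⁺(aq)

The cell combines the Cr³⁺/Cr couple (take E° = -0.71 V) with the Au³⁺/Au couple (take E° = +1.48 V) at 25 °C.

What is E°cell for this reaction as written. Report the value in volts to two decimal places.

The Au³⁺/Au couple has the higher reduction potential, so it is the cathode; Cr³⁺/Cr is oxidised at the anode.
E°cell = E°(cathode) − E°(anode) = (+1.48) − (-0.71) = +2.19 V.

+2.19 V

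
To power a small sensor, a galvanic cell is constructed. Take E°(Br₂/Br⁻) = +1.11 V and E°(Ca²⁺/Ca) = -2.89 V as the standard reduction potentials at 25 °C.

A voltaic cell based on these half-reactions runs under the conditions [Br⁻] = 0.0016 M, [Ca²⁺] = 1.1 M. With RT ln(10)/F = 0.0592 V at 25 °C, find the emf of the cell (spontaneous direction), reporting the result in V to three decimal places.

Br₂/Br⁻ is the cathode (higher E°), Ca²⁺/Ca the anode: E°cell = +1.11 − (-2.89) = +4.00 V, n = 2.
Overall: Br₂(l) + Ca(s) → 2 Br⁻(aq) + Ca²⁺(aq)
Q = [Br⁻]^2·[Ca²⁺]; log Q = -5.550.
E = E° − (0.0592/n) log Q = +4.00 − (0.0592/2)(-5.550) = +4.164 V.

+4.164 V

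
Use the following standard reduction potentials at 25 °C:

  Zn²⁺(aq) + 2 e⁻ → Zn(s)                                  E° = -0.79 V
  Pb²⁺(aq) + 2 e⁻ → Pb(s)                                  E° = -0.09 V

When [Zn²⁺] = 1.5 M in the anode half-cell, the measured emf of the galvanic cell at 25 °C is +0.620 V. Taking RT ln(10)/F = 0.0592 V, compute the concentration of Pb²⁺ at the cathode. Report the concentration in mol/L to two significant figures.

Pb²⁺/Pb is the cathode, Zn²⁺/Zn the anode: E°cell = +0.70 V, n = 2.
Overall reaction: Pb²⁺(aq) + Zn(s) → Pb(s) + Zn²⁺(aq); Q = [Zn²⁺]^1/[Pb²⁺]^1.
From E = E° − (0.0592/n) log Q: log Q = (E° − E)·n/0.0592 = (+0.70 − (+0.620))·2/0.0592 = 2.7027.
So 1·log[Pb²⁺] = 1·log(1.5) − log Q = 0.1761 − (2.7027) = -2.5266; [Pb²⁺] = 10^(-2.5266) ≈ 0.0030 M.

0.0030 M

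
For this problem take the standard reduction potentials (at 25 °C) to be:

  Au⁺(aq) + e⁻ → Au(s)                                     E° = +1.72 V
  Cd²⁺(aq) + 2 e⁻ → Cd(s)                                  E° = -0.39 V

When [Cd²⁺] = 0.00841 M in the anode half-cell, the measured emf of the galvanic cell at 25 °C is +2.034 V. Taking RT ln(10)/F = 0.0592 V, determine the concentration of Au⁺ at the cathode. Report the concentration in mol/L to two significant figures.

0.0048 M

Au⁺/Au is the cathode, Cd²⁺/Cd the anode: E°cell = +2.11 V, n = 2.
Overall reaction: 2 Au⁺(aq) + Cd(s) → 2 Au(s) + Cd²⁺(aq); Q = [Cd²⁺]^1/[Au⁺]^2.
From E = E° − (0.0592/n) log Q: log Q = (E° − E)·n/0.0592 = (+2.11 − (+2.034))·2/0.0592 = 2.5676.
So 2·log[Au⁺] = 1·log(0.00841) − log Q = -2.0752 − (2.5676) = -4.6428; log[Au⁺] = -4.6428 / 2 = -2.3214; [Au⁺] = 10^(-2.3214) ≈ 0.0048 M.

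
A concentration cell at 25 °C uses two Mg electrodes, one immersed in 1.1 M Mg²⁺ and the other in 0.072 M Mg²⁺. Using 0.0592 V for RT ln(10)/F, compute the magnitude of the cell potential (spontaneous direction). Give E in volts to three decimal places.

For a concentration cell E°cell = 0. The 1.1 M side is the cathode (reduction is favoured where [Mg²⁺] is higher).
With n = 2, E = −(0.0592/2) log([Mg²⁺]ₐₙ/[Mg²⁺]꜀ₐₜ) = −(0.0592/2) log(0.072/1.1) = −(0.0592/2)(-1.184) = +0.035 V.

+0.035 V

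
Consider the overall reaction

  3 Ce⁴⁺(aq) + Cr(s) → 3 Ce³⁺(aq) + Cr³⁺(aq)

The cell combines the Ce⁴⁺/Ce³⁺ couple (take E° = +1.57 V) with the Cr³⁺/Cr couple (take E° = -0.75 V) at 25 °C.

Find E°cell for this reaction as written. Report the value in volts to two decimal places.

The Ce⁴⁺/Ce³⁺ couple has the higher reduction potential, so it is the cathode; Cr³⁺/Cr is oxidised at the anode.
E°cell = E°(cathode) − E°(anode) = (+1.57) − (-0.75) = +2.32 V.
Since E°cell > 0, the reaction is spontaneous under standard conditions.

+2.32 V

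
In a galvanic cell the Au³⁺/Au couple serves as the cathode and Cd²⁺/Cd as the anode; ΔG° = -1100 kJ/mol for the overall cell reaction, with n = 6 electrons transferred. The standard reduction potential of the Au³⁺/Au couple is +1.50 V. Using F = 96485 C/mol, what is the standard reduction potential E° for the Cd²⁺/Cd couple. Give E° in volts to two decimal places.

E°cell = −ΔG°/(nF) = −(-1100×10³)/((6)(96485)) = +1.900 V.
Since Au³⁺/Au is the cathode and Cd²⁺/Cd the anode, E°cell = E°(Au³⁺/Au) − E°(Cd²⁺/Cd).
So E°(Cd²⁺/Cd) = E°(Au³⁺/Au) − E°cell = (+1.50) − (+1.900) = -0.40 V.

-0.40 V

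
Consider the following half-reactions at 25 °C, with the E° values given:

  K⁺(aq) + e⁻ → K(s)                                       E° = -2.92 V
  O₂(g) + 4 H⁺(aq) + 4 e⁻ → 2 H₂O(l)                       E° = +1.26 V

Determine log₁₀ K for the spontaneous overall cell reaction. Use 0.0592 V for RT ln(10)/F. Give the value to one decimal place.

282.4

Cathode: O₂/H₂O; anode: K⁺/K. E°cell = +4.18 V, n = 4.
log K = nE°cell / 0.0592 = (4)(+4.18) / 0.0592 = 282.4.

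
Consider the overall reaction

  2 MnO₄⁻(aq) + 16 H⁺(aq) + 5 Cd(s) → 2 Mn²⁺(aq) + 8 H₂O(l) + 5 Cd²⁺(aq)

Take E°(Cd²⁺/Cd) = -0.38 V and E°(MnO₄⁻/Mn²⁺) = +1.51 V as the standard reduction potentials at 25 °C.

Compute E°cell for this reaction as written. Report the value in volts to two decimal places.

The MnO₄⁻/Mn²⁺ couple has the higher reduction potential, so it is the cathode; Cd²⁺/Cd is oxidised at the anode.
E°cell = E°(cathode) − E°(anode) = (+1.51) − (-0.38) = +1.89 V.

+1.89 V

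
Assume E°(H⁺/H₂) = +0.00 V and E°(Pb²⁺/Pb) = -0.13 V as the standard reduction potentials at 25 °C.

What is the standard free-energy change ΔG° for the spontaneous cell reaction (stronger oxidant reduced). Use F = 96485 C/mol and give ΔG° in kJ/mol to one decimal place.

-25.1 kJ/mol

H⁺/H₂ (E° = +0.00 V) is the cathode; Pb²⁺/Pb (E° = -0.13 V) is the anode, so E°cell = +0.13 V.
Balancing electrons gives n = 2 (lcm of 2 and 2).
ΔG° = −nFE° = −(2)(96485)(+0.13) = -25,086 J = -25.1 kJ/mol.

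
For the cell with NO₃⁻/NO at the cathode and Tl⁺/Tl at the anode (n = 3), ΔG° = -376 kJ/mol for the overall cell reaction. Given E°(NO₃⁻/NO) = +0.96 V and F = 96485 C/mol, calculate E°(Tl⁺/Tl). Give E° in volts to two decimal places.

-0.34 V

E°cell = −ΔG°/(nF) = −(-376×10³)/((3)(96485)) = +1.299 V.
Since NO₃⁻/NO is the cathode and Tl⁺/Tl the anode, E°cell = E°(NO₃⁻/NO) − E°(Tl⁺/Tl).
So E°(Tl⁺/Tl) = E°(NO₃⁻/NO) − E°cell = (+0.96) − (+1.299) = -0.34 V.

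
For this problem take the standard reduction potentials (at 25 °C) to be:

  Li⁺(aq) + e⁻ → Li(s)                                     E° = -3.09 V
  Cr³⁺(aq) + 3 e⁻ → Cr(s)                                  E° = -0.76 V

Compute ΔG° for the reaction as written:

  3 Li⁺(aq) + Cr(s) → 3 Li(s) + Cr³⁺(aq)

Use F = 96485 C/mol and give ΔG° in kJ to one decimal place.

As written, Li⁺/Li is reduced (cathode) and Cr³⁺/Cr is oxidised (anode), so E°cell = (-3.09) − (-0.76) = -2.33 V.
Balancing electrons gives n = 3.
ΔG° = −nFE° = −(3)(96485)(-2.33) = 674,430 J = +674.4 kJ.

+674.4 kJ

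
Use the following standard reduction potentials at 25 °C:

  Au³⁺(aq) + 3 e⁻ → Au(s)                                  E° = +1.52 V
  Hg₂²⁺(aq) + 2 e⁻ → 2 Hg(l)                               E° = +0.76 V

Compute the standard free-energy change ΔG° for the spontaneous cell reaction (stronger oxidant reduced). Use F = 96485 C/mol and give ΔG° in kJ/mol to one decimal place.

Au³⁺/Au (E° = +1.52 V) is the cathode; Hg₂²⁺/Hg (E° = +0.76 V) is the anode, so E°cell = +0.76 V.
Balancing electrons gives n = 6 (lcm of 3 and 2).
ΔG° = −nFE° = −(6)(96485)(+0.76) = -439,972 J = -440.0 kJ/mol.

-440.0 kJ/mol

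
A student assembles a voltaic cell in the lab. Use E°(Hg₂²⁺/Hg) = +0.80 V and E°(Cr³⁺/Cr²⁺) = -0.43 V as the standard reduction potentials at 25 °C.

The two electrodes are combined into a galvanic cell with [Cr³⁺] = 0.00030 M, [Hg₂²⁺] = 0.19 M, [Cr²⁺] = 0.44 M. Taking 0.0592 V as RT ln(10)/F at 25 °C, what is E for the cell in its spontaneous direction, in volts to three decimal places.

Hg₂²⁺/Hg is the cathode (higher E°), Cr³⁺/Cr²⁺ the anode: E°cell = +0.80 − (-0.43) = +1.23 V, n = 2.
Overall: Hg₂²⁺(aq) + 2 Cr²⁺(aq) → 2 Hg(l) + 2 Cr³⁺(aq)
Q = [Cr³⁺]^2 / ([Hg₂²⁺]·[Cr²⁺]^2); log Q = -5.611.
E = E° − (0.0592/n) log Q = +1.23 − (0.0592/2)(-5.611) = +1.396 V.

+1.396 V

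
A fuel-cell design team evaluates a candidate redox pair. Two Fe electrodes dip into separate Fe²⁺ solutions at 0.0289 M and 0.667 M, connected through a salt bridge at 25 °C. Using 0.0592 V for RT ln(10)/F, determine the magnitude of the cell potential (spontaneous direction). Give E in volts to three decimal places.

+0.040 V

For a concentration cell E°cell = 0. The 0.667 M side is the cathode (reduction is favoured where [Fe²⁺] is higher).
With n = 2, E = −(0.0592/2) log([Fe²⁺]ₐₙ/[Fe²⁺]꜀ₐₜ) = −(0.0592/2) log(0.0289/0.667) = −(0.0592/2)(-1.363) = +0.040 V.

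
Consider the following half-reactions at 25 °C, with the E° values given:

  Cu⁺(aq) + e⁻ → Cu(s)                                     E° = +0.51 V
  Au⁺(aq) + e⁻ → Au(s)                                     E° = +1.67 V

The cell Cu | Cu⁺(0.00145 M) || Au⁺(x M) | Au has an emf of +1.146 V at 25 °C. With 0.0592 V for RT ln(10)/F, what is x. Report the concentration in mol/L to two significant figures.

Au⁺/Au is the cathode, Cu⁺/Cu the anode: E°cell = +1.16 V, n = 1.
Overall reaction: Au⁺(aq) + Cu(s) → Au(s) + Cu⁺(aq); Q = [Cu⁺]^1/[Au⁺]^1.
From E = E° − (0.0592/n) log Q: log Q = (E° − E)·n/0.0592 = (+1.16 − (+1.146))·1/0.0592 = 0.2365.
So 1·log[Au⁺] = 1·log(0.00145) − log Q = -2.8386 − (0.2365) = -3.0751; [Au⁺] = 10^(-3.0751) ≈ 0.00084 M.

0.00084 M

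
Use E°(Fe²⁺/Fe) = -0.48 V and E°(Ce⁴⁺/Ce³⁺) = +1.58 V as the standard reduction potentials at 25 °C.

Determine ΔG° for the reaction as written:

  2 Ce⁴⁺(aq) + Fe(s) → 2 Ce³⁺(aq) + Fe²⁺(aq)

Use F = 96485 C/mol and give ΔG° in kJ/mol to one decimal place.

As written, Ce⁴⁺/Ce³⁺ is reduced (cathode) and Fe²⁺/Fe is oxidised (anode), so E°cell = (+1.58) − (-0.48) = +2.06 V.
Balancing electrons gives n = 2.
ΔG° = −nFE° = −(2)(96485)(+2.06) = -397,518 J = -397.5 kJ/mol.

-397.5 kJ/mol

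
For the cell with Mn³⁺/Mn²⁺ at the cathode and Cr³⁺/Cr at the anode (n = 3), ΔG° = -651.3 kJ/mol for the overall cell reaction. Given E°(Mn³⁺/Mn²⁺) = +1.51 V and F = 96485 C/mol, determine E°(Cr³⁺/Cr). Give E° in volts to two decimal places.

E°cell = −ΔG°/(nF) = −(-651.3×10³)/((3)(96485)) = +2.250 V.
Since Mn³⁺/Mn²⁺ is the cathode and Cr³⁺/Cr the anode, E°cell = E°(Mn³⁺/Mn²⁺) − E°(Cr³⁺/Cr).
So E°(Cr³⁺/Cr) = E°(Mn³⁺/Mn²⁺) − E°cell = (+1.51) − (+2.250) = -0.74 V.

-0.74 V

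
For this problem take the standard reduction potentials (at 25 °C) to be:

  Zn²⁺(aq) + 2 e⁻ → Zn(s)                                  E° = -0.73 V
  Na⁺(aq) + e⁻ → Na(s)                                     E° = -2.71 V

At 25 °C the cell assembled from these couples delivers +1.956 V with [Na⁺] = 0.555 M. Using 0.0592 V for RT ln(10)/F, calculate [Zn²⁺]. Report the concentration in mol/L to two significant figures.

Zn²⁺/Zn is the cathode, Na⁺/Na the anode: E°cell = +1.98 V, n = 2.
Overall reaction: Zn²⁺(aq) + 2 Na(s) → Zn(s) + 2 Na⁺(aq); Q = [Na⁺]^2/[Zn²⁺]^1.
From E = E° − (0.0592/n) log Q: log Q = (E° − E)·n/0.0592 = (+1.98 − (+1.956))·2/0.0592 = 0.8108.
So 1·log[Zn²⁺] = 2·log(0.555) − log Q = -0.5114 − (0.8108) = -1.3222; [Zn²⁺] = 10^(-1.3222) ≈ 0.048 M.

0.048 M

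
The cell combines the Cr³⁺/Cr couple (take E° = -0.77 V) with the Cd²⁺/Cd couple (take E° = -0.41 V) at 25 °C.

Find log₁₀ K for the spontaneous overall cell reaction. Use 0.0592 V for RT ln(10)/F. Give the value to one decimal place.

36.5

Cathode: Cd²⁺/Cd; anode: Cr³⁺/Cr. E°cell = +0.36 V, n = 6.
log K = nE°cell / 0.0592 = (6)(+0.36) / 0.0592 = 36.5.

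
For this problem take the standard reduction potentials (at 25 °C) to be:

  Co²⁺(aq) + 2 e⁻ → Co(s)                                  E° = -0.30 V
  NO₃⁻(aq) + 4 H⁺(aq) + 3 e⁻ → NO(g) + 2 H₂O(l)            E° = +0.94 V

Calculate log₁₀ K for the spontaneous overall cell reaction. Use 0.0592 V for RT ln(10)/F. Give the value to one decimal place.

125.7

Cathode: NO₃⁻/NO; anode: Co²⁺/Co. E°cell = +1.24 V, n = 6.
log K = nE°cell / 0.0592 = (6)(+1.24) / 0.0592 = 125.7.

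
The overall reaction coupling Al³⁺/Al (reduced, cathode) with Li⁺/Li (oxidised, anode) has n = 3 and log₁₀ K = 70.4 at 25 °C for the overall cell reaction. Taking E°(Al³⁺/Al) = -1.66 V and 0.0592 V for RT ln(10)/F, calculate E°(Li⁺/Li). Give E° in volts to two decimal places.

E°cell = (0.0592/n)·log K = (0.0592/3)(70.4) = +1.389 V.
Since Al³⁺/Al is the cathode and Li⁺/Li the anode, E°cell = E°(Al³⁺/Al) − E°(Li⁺/Li).
So E°(Li⁺/Li) = E°(Al³⁺/Al) − E°cell = (-1.66) − (+1.389) = -3.05 V.

-3.05 V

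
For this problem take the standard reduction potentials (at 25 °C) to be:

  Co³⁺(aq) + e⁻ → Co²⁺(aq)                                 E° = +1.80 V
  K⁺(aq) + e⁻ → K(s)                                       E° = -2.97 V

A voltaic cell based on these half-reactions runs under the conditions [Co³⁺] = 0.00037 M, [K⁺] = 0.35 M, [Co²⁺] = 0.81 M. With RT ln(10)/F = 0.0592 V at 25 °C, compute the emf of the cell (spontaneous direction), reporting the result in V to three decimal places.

+4.599 V

Co³⁺/Co²⁺ is the cathode (higher E°), K⁺/K the anode: E°cell = +1.80 − (-2.97) = +4.77 V, n = 1.
Overall: Co³⁺(aq) + K(s) → Co²⁺(aq) + K⁺(aq)
Q = [Co²⁺]·[K⁺] / ([Co³⁺]); log Q = 2.884.
E = E° − (0.0592/n) log Q = +4.77 − (0.0592/1)(2.884) = +4.599 V.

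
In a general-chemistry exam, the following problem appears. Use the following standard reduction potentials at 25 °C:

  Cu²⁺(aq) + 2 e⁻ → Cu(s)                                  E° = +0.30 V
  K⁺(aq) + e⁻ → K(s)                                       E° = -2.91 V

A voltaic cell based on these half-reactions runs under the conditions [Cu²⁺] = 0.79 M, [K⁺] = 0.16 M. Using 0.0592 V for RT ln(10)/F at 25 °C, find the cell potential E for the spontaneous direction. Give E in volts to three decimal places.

+3.254 V

Cu²⁺/Cu is the cathode (higher E°), K⁺/K the anode: E°cell = +0.30 − (-2.91) = +3.21 V, n = 2.
Overall: Cu²⁺(aq) + 2 K(s) → Cu(s) + 2 K⁺(aq)
Q = [K⁺]^2 / ([Cu²⁺]); log Q = -1.489.
E = E° − (0.0592/n) log Q = +3.21 − (0.0592/2)(-1.489) = +3.254 V.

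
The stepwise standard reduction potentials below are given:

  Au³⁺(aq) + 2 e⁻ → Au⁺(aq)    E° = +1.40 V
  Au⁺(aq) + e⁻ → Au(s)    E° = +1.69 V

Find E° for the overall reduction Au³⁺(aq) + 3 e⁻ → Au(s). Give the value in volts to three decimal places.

+1.497 V

Since ΔG° = −nFE° is additive over sequential reductions, n₃E°₃ = n₁E°₁ + n₂E°₂.
E°₃ = (2×+1.40 + 1×+1.69) / 3 = (+4.490) / 3 = +1.497 V.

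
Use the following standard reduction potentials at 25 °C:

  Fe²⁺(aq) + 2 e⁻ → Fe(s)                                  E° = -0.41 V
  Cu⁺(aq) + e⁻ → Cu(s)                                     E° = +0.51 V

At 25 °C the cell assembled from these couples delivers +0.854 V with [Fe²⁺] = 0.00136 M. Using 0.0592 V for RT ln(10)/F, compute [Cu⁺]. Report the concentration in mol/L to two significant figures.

Cu⁺/Cu is the cathode, Fe²⁺/Fe the anode: E°cell = +0.92 V, n = 2.
Overall reaction: 2 Cu⁺(aq) + Fe(s) → 2 Cu(s) + Fe²⁺(aq); Q = [Fe²⁺]^1/[Cu⁺]^2.
From E = E° − (0.0592/n) log Q: log Q = (E° − E)·n/0.0592 = (+0.92 − (+0.854))·2/0.0592 = 2.2297.
So 2·log[Cu⁺] = 1·log(0.00136) − log Q = -2.8665 − (2.2297) = -5.0962; log[Cu⁺] = -5.0962 / 2 = -2.5481; [Cu⁺] = 10^(-2.5481) ≈ 0.0028 M.

0.0028 M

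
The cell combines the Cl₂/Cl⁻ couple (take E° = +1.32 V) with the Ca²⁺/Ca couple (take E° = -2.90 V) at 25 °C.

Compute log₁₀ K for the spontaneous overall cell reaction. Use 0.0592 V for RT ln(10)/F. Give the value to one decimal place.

Cathode: Cl₂/Cl⁻; anode: Ca²⁺/Ca. E°cell = +4.22 V, n = 2.
log K = nE°cell / 0.0592 = (2)(+4.22) / 0.0592 = 142.6.

142.6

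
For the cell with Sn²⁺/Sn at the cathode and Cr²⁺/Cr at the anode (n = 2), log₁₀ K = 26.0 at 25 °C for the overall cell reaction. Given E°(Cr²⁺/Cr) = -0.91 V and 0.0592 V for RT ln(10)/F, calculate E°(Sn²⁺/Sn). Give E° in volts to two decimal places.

-0.14 V

E°cell = (0.0592/n)·log K = (0.0592/2)(26.0) = +0.770 V.
Since Sn²⁺/Sn is the cathode and Cr²⁺/Cr the anode, E°cell = E°(Sn²⁺/Sn) − E°(Cr²⁺/Cr).
So E°(Sn²⁺/Sn) = E°cell + E°(Cr²⁺/Cr) = +0.770 + (-0.91) = -0.14 V.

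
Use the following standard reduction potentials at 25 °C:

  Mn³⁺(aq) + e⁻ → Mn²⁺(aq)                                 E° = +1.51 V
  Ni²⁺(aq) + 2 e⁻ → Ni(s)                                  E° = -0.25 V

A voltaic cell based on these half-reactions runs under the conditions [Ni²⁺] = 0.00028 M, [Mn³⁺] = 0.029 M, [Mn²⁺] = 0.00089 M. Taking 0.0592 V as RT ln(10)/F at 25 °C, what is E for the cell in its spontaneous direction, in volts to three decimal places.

Mn³⁺/Mn²⁺ is the cathode (higher E°), Ni²⁺/Ni the anode: E°cell = +1.51 − (-0.25) = +1.76 V, n = 2.
Overall: 2 Mn³⁺(aq) + Ni(s) → 2 Mn²⁺(aq) + Ni²⁺(aq)
Q = [Mn²⁺]^2·[Ni²⁺] / ([Mn³⁺]^2); log Q = -6.579.
E = E° − (0.0592/n) log Q = +1.76 − (0.0592/2)(-6.579) = +1.955 V.

+1.955 V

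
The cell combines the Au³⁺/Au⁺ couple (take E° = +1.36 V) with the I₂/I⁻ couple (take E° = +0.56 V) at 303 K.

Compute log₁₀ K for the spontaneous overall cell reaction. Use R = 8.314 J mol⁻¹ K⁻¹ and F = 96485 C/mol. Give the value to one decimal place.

26.6

Cathode: Au³⁺/Au⁺; anode: I₂/I⁻. E°cell = (+1.36) − (+0.56) = +0.80 V, with n = 2.
ΔG° = −nFE° = −RT ln K, so ln K = nFE°/(RT) = (2)(96485)(+0.80) / ((8.314)(303)) = 61.281.
log₁₀ K = 61.281 / ln 10 = 26.6.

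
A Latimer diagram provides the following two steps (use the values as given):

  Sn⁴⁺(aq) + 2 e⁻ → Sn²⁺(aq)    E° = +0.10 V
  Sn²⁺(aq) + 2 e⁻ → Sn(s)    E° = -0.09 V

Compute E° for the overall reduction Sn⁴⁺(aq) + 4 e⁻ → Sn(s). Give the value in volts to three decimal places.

+0.005 V

Adding the free-energy changes (−nFE°) of the two steps gives −n₃FE°₃ = −n₁FE°₁ − n₂FE°₂.
E°₃ = (2×+0.10 + 2×-0.09) / 4 = (+0.020) / 4 = +0.005 V.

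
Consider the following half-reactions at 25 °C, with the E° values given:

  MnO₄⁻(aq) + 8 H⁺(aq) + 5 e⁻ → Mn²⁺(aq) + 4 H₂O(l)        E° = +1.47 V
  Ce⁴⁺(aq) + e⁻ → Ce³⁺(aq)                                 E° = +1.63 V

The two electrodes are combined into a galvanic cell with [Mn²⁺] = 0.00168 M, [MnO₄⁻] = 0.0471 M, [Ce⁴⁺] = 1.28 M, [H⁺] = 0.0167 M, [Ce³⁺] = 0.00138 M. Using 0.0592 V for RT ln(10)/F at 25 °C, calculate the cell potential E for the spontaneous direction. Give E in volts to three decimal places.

+0.487 V

Ce⁴⁺/Ce³⁺ is the cathode (higher E°), MnO₄⁻/Mn²⁺ the anode: E°cell = +1.63 − (+1.47) = +0.16 V, n = 5.
Overall: 5 Ce⁴⁺(aq) + Mn²⁺(aq) + 4 H₂O(l) → 5 Ce³⁺(aq) + MnO₄⁻(aq) + 8 H⁺(aq)
Q = [Ce³⁺]^5·[MnO₄⁻]·[H⁺]^8 / ([Ce⁴⁺]^5·[Mn²⁺]); log Q = -27.607.
E = E° − (0.0592/n) log Q = +0.16 − (0.0592/5)(-27.607) = +0.487 V.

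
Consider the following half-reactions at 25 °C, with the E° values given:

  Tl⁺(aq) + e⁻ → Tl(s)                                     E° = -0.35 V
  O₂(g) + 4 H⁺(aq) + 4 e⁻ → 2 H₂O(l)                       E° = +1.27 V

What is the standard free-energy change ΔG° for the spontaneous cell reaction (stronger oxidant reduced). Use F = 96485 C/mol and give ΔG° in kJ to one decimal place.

-625.2 kJ

O₂/H₂O (E° = +1.27 V) is the cathode; Tl⁺/Tl (E° = -0.35 V) is the anode, so E°cell = +1.62 V.
Balancing electrons gives n = 4 (lcm of 4 and 1).
ΔG° = −nFE° = −(4)(96485)(+1.62) = -625,223 J = -625.2 kJ.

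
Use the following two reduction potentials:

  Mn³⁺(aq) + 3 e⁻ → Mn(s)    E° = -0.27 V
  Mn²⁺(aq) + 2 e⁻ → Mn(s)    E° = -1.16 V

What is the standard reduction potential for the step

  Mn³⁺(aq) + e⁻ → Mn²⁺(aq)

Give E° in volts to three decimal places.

Sequential free energies add, so n₃E°₃ = n₁E°₁ + n₂E°₂.
With n₃ = 3, and the known step contributing 2×(-1.16) V, the unknown satisfies 1·E° = 3×(-0.27) − 2×(-1.16) = +1.510.
E° = +1.510 / 1 = +1.510 V.

+1.510 V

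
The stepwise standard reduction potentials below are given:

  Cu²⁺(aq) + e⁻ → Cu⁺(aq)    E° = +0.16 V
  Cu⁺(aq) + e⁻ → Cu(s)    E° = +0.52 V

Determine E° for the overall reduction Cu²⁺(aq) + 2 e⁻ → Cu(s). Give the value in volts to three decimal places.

+0.340 V

Standard free energies of sequential steps add: ΔG°₃ = ΔG°₁ + ΔG°₂, so n₃E°₃ = n₁E°₁ + n₂E°₂.
E°₃ = (1×+0.16 + 1×+0.52) / 2 = (+0.680) / 2 = +0.340 V.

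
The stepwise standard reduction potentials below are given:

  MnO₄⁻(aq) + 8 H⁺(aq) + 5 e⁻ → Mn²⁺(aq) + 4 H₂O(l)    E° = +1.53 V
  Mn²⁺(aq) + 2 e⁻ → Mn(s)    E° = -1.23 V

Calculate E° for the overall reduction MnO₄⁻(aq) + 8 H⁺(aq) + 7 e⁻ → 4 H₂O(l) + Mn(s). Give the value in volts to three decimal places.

Adding the free-energy changes (−nFE°) of the two steps gives −n₃FE°₃ = −n₁FE°₁ − n₂FE°₂.
E°₃ = (5×+1.53 + 2×-1.23) / 7 = (+5.190) / 7 = +0.741 V.

+0.741 V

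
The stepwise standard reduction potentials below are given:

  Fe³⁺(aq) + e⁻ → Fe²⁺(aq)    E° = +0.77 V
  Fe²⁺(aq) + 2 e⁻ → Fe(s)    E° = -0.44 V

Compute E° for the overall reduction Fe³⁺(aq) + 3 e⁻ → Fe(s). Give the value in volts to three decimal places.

-0.037 V

Since ΔG° = −nFE° is additive over sequential reductions, n₃E°₃ = n₁E°₁ + n₂E°₂.
E°₃ = (1×+0.77 + 2×-0.44) / 3 = (-0.110) / 3 = -0.037 V.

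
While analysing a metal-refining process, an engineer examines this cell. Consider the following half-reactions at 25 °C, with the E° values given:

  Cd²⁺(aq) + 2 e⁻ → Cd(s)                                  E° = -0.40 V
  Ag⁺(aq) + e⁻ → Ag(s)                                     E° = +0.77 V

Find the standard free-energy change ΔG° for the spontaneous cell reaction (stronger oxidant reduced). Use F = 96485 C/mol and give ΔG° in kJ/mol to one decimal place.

Ag⁺/Ag (E° = +0.77 V) is the cathode; Cd²⁺/Cd (E° = -0.40 V) is the anode, so E°cell = +1.17 V.
Balancing electrons gives n = 2 (lcm of 1 and 2).
ΔG° = −nFE° = −(2)(96485)(+1.17) = -225,775 J = -225.8 kJ/mol.

-225.8 kJ/mol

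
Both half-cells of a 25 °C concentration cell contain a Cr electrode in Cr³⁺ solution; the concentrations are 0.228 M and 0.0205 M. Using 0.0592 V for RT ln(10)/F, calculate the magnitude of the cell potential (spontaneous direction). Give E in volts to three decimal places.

+0.021 V

For a concentration cell E°cell = 0. The 0.228 M side is the cathode (reduction is favoured where [Cr³⁺] is higher).
With n = 3, E = −(0.0592/3) log([Cr³⁺]ₐₙ/[Cr³⁺]꜀ₐₜ) = −(0.0592/3) log(0.0205/0.228) = −(0.0592/3)(-1.046) = +0.021 V.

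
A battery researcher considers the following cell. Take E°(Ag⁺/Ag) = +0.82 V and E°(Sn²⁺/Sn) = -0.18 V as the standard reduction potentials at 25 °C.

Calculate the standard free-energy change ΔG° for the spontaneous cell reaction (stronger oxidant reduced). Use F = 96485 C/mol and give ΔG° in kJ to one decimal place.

Ag⁺/Ag (E° = +0.82 V) is the cathode; Sn²⁺/Sn (E° = -0.18 V) is the anode, so E°cell = +1.00 V.
Balancing electrons gives n = 2 (lcm of 1 and 2).
ΔG° = −nFE° = −(2)(96485)(+1.00) = -192,970 J = -193.0 kJ.

-193.0 kJ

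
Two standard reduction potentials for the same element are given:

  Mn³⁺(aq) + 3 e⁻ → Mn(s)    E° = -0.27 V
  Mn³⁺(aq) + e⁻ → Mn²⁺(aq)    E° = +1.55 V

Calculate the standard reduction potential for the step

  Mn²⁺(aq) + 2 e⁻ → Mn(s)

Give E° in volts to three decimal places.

-1.180 V

Sequential free energies add, so n₃E°₃ = n₁E°₁ + n₂E°₂.
With n₃ = 3, and the known step contributing 1×(+1.55) V, the unknown satisfies 2·E° = 3×(-0.27) − 1×(+1.55) = -2.360.
E° = -2.360 / 2 = -1.180 V.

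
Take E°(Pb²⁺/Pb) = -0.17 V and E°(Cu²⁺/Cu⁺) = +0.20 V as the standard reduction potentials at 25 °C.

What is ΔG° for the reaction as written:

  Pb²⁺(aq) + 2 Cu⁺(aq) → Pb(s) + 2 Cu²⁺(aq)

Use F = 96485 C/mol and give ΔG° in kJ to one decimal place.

+71.4 kJ

As written, Pb²⁺/Pb is reduced (cathode) and Cu²⁺/Cu⁺ is oxidised (anode), so E°cell = (-0.17) − (+0.20) = -0.37 V.
Balancing electrons gives n = 2.
ΔG° = −nFE° = −(2)(96485)(-0.37) = 71,399 J = +71.4 kJ.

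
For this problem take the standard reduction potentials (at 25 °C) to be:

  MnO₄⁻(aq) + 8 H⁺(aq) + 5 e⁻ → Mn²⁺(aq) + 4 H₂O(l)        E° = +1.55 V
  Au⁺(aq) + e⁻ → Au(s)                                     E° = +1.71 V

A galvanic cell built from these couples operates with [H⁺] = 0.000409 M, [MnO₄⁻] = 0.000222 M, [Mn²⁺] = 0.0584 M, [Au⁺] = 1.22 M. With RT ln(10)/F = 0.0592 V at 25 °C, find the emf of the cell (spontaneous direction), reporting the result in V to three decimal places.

Au⁺/Au is the cathode (higher E°), MnO₄⁻/Mn²⁺ the anode: E°cell = +1.71 − (+1.55) = +0.16 V, n = 5.
Overall: 5 Au⁺(aq) + Mn²⁺(aq) + 4 H₂O(l) → 5 Au(s) + MnO₄⁻(aq) + 8 H⁺(aq)
Q = [MnO₄⁻]·[H⁺]^8 / ([Au⁺]^5·[Mn²⁺]); log Q = -29.958.
E = E° − (0.0592/n) log Q = +0.16 − (0.0592/5)(-29.958) = +0.515 V.

+0.515 V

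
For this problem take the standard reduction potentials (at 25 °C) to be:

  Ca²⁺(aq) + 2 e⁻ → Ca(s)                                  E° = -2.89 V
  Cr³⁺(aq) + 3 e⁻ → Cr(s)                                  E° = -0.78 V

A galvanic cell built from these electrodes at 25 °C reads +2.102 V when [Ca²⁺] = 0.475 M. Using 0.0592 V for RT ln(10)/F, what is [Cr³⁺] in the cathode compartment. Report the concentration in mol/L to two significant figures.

0.13 M

Cr³⁺/Cr is the cathode, Ca²⁺/Ca the anode: E°cell = +2.11 V, n = 6.
Overall reaction: 2 Cr³⁺(aq) + 3 Ca(s) → 2 Cr(s) + 3 Ca²⁺(aq); Q = [Ca²⁺]^3/[Cr³⁺]^2.
From E = E° − (0.0592/n) log Q: log Q = (E° − E)·n/0.0592 = (+2.11 − (+2.102))·6/0.0592 = 0.8108.
So 2·log[Cr³⁺] = 3·log(0.475) − log Q = -0.9699 − (0.8108) = -1.7807; log[Cr³⁺] = -1.7807 / 2 = -0.8903; [Cr³⁺] = 10^(-0.8903) ≈ 0.13 M.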